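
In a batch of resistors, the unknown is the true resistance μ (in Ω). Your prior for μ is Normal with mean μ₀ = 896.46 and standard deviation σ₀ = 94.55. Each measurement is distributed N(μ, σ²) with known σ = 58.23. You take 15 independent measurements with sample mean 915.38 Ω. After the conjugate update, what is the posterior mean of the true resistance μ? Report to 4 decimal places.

For Normal data with known variance σ², a Normal(μ₀, σ₀²) prior on μ is conjugate. Posterior precision = 1/σ₀² + n/σ²; posterior mean is the precision-weighted average of μ₀ and x̄.
n·x̄ = 15·915.38 = 13730.7.
σ₀² = 94.55² = 8939.7025, σ² = 58.23² = 3390.7329; σ² + n·σ₀² = 3390.7329 + 15·8939.7025 = 137486.2704.
Posterior mean = (μ₀/σ₀² + n·x̄/σ²)/(1/σ₀² + n/σ²) = (σ²·μ₀ + σ₀²·n·x̄)/(σ² + n·σ₀²) = (3390.7329·896.46 + 8939.7025·13730.7)/137486.2704 = 125788029.532284/137486.2704 = 914.9134.

914.9134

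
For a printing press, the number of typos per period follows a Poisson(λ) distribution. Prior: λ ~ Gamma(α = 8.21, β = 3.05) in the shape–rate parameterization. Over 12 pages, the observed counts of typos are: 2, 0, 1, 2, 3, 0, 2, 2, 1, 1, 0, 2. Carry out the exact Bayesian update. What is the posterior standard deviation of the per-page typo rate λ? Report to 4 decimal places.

0.3269

With a Gamma(shape α, rate β) prior, the Poisson likelihood is conjugate: the posterior is Gamma(α + ΣXᵢ, β + n).
Sum of counts S = 16 over n = 12 pages.
Posterior: Gamma(α+S, β+n) = Gamma(8.21+16, 3.05+12) = Gamma(24.21, 15.05).
SD = √α/β = √24.21/15.05 = 0.3269.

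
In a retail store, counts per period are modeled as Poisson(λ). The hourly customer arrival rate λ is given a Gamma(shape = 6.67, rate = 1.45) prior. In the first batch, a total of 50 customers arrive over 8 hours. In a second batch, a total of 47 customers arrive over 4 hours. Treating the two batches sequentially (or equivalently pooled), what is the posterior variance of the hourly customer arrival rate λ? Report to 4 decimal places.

0.5731

With a Gamma(shape α, rate β) prior, the Poisson likelihood is conjugate: the posterior is Gamma(α + ΣXᵢ, β + n).
After batch 1: Gamma(α+S, β+n) = Gamma(6.67+50, 1.45+8) = Gamma(56.67, 9.45).
After batch 2: Gamma(α+S, β+n) = Gamma(56.67+47, 9.45+4) = Gamma(103.67, 13.45).
Var = α/β² = 103.67/13.45² = 0.5731.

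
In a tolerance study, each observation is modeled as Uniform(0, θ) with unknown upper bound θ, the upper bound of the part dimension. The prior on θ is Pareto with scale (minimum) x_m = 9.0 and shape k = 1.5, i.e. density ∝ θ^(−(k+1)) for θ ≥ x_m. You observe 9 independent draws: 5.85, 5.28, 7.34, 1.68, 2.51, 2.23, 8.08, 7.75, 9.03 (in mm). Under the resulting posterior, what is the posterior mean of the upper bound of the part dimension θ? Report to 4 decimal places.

9.9805

A Pareto(scale x_m, shape k) prior on the upper bound θ of Uniform(0, θ) is conjugate: posterior is Pareto(max(x_m, max xᵢ), k + n).
Sample maximum = 9.03; prior scale x_m = 9.0 → posterior scale = max = 9.03.
Posterior shape = 1.5 + 9 = 10.5.
E[θ|data] = k·x_m/(k−1) = 10.5·9.03/9.5 = 9.9805.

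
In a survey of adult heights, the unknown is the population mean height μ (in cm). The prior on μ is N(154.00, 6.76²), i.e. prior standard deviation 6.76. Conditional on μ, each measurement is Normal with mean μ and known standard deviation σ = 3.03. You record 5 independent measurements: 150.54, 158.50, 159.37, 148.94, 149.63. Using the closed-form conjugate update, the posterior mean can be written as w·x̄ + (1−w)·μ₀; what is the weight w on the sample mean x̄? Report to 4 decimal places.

0.9614

For Normal data with known variance σ², a Normal(μ₀, σ₀²) prior on μ is conjugate. Posterior precision = 1/σ₀² + n/σ²; posterior mean is the precision-weighted average of μ₀ and x̄.
σ₀² = 6.76² = 45.6976, σ² = 3.03² = 9.1809. Prior precision 1/σ₀² = 1/45.6976; data precision n/σ² = 5/9.1809.
w = (n/σ²)/(1/σ₀² + n/σ²) = n·σ₀²/(σ² + n·σ₀²) = 5·45.6976/(9.1809 + 5·45.6976) = 228.488/237.6689 = 0.9614.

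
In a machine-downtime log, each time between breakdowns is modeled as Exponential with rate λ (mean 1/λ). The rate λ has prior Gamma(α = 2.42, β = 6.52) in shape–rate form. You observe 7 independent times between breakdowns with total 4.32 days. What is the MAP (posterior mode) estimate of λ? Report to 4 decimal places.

With a Gamma(shape α, rate β) prior on the exponential rate λ, the posterior after n observations with total T = Σxᵢ is Gamma(α+n, β+T).
Posterior: Gamma(2.42+7, 6.52+4.32) = Gamma(9.42, 10.84).
Mode = (α−1)/β = 0.7768.

0.7768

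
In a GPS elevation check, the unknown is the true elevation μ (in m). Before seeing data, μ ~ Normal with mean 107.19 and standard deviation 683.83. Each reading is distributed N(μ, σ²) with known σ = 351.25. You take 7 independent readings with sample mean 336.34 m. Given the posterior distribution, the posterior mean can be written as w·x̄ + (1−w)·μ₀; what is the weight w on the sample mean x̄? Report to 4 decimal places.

0.9637

For Normal data with known variance σ², a Normal(μ₀, σ₀²) prior on μ is conjugate. Posterior precision = 1/σ₀² + n/σ²; posterior mean is the precision-weighted average of μ₀ and x̄.
σ₀² = 683.83² = 467623.4689, σ² = 351.25² = 123376.5625. Prior precision 1/σ₀² = 1/467623.4689; data precision n/σ² = 7/123376.5625.
w = (n/σ²)/(1/σ₀² + n/σ²) = n·σ₀²/(σ² + n·σ₀²) = 7·467623.4689/(123376.5625 + 7·467623.4689) = 3273364.2823/3396740.8448 = 0.9637.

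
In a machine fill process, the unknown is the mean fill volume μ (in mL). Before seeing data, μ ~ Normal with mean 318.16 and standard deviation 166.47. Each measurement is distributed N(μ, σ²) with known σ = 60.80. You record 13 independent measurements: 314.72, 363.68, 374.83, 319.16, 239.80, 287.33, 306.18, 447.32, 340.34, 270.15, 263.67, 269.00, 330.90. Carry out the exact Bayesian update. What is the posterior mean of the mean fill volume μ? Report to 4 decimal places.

For Normal data with known variance σ², a Normal(μ₀, σ₀²) prior on μ is conjugate. Posterior precision = 1/σ₀² + n/σ²; posterior mean is the precision-weighted average of μ₀ and x̄.
Σxᵢ = 314.72 + 363.68 + 374.83 + 319.16 + 239.80 + 287.33 + 306.18 + 447.32 + 340.34 + 270.15 + 263.67 + 269.00 + 330.90 = 4127.08, so n·x̄ = 4127.08.
σ₀² = 166.47² = 27712.2609, σ² = 60.80² = 3696.64; σ² + n·σ₀² = 3696.64 + 13·27712.2609 = 363956.0317.
Posterior mean = (μ₀/σ₀² + n·x̄/σ²)/(1/σ₀² + n/σ²) = (σ²·μ₀ + σ₀²·n·x̄)/(σ² + n·σ₀²) = (3696.64·318.16 + 27712.2609·4127.08)/363956.0317 = 115546840.697572/363956.0317 = 317.4747.

317.4747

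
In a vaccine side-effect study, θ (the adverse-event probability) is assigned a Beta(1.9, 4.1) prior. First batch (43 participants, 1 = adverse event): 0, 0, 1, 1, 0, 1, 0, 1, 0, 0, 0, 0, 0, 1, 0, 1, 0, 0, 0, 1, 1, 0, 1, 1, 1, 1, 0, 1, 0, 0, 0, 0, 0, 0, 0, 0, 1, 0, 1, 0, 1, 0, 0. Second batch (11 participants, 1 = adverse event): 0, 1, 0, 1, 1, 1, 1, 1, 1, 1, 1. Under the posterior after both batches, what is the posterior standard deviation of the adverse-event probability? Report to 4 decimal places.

The Beta prior is conjugate to a Binomial/Bernoulli likelihood; the update adds successes to α and failures to β.
After batch 1: Beta(1.9+16, 4.1+27) = Beta(17.9, 31.1).
After batch 2: Beta(17.9+9, 31.1+2) = Beta(26.9, 33.1).
Var = αβ/((α+β)²(α+β+1)) = 26.9·33.1/(60.0²·61.0) = 0.00405460; SD = √0.00405460 = 0.0637.

0.0637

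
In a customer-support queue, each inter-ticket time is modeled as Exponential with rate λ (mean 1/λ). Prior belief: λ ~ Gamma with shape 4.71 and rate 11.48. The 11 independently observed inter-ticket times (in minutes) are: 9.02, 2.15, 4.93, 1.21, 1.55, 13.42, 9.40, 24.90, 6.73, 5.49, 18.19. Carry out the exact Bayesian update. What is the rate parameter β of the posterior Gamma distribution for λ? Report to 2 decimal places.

With a Gamma(shape α, rate β) prior on the exponential rate λ, the posterior after n observations with total T = Σxᵢ is Gamma(α+n, β+T).
Sum of observations T = 96.99 minutes; n = 11.
Posterior: Gamma(4.71+11, 11.48+96.99) = Gamma(15.71, 108.47).
Posterior β = 108.47.

108.47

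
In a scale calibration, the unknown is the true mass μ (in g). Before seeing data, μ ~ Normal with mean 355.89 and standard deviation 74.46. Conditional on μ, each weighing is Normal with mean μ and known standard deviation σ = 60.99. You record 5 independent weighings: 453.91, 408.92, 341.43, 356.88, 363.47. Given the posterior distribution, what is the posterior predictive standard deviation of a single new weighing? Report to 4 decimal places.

66.1492

For Normal data with known variance σ², a Normal(μ₀, σ₀²) prior on μ is conjugate. Posterior precision = 1/σ₀² + n/σ²; posterior mean is the precision-weighted average of μ₀ and x̄.
σ₀² = 74.46² = 5544.2916, σ² = 60.99² = 3719.7801; σ² + n·σ₀² = 3719.7801 + 5·5544.2916 = 31441.2381.
Posterior precision = 1/σ₀² + n/σ² = 1/5544.2916 + 5/3719.7801 = (σ² + n·σ₀²)/(σ₀²σ²) = 31441.2381/(5544.2916·3719.7801); posterior variance σₙ² = σ₀²σ²/(σ² + n·σ₀²) = 5544.2916·3719.7801/31441.2381 = 655.939359.
Predictive variance for one new observation = σₙ² + σ² = 5544.2916·3719.7801/31441.2381 + 3719.7801 = σ²·(σ₀² + 31441.2381)/31441.2381 = 3719.7801·36985.5297/31441.2381 = 4375.719459; SD = √(3719.7801·36985.5297/31441.2381) = 66.1492.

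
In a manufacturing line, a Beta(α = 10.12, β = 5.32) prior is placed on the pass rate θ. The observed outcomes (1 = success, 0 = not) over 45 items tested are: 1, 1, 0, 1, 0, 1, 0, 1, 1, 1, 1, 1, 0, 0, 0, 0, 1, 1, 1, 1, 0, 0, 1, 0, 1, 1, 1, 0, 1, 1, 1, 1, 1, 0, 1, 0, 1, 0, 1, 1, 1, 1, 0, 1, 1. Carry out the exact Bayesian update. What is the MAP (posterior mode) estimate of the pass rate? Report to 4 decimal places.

0.6694

The Beta prior is conjugate to a Binomial/Bernoulli likelihood; the update adds successes to α and failures to β.
Posterior: Beta(α+k, β+n−k) = Beta(10.12+30, 5.32+15) = Beta(40.12, 20.32).
Mode of Beta(a,b) for a,b>1 is (a−1)/(a+b−2) = 39.12/58.44 = 0.6694.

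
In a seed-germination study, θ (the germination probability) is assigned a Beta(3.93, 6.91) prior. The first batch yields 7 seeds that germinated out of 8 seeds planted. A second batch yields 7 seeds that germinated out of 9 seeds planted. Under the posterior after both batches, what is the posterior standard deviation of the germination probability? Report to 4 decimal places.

The Beta prior is conjugate to a Binomial/Bernoulli likelihood; the update adds successes to α and failures to β.
After batch 1: Beta(3.93+7, 6.91+1) = Beta(10.93, 7.91).
After batch 2: Beta(10.93+7, 7.91+2) = Beta(17.93, 9.91).
Var = αβ/((α+β)²(α+β+1)) = 17.93·9.91/(27.84²·28.84) = 0.00794914; SD = √0.00794914 = 0.0892.

0.0892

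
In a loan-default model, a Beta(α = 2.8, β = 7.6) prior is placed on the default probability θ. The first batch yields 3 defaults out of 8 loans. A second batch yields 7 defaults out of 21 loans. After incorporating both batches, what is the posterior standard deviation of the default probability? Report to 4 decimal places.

0.0737

The Beta prior is conjugate to a Binomial/Bernoulli likelihood; the update adds successes to α and failures to β.
After batch 1: Beta(2.8+3, 7.6+5) = Beta(5.8, 12.6).
After batch 2: Beta(5.8+7, 12.6+14) = Beta(12.8, 26.6).
Var = αβ/((α+β)²(α+β+1)) = 12.8·26.6/(39.4²·40.4) = 0.00542897; SD = √0.00542897 = 0.0737.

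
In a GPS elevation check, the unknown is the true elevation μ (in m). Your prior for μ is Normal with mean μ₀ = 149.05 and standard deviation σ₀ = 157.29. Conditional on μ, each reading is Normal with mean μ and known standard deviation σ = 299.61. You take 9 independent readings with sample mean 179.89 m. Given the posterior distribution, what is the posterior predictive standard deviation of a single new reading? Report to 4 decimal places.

For Normal data with known variance σ², a Normal(μ₀, σ₀²) prior on μ is conjugate. Posterior precision = 1/σ₀² + n/σ²; posterior mean is the precision-weighted average of μ₀ and x̄.
σ₀² = 157.29² = 24740.1441, σ² = 299.61² = 89766.1521; σ² + n·σ₀² = 89766.1521 + 9·24740.1441 = 312427.449.
Posterior precision = 1/σ₀² + n/σ² = 1/24740.1441 + 9/89766.1521 = (σ² + n·σ₀²)/(σ₀²σ²) = 312427.449/(24740.1441·89766.1521); posterior variance σₙ² = σ₀²σ²/(σ² + n·σ₀²) = 24740.1441·89766.1521/312427.449 = 7108.298408.
Predictive variance for one new observation = σₙ² + σ² = 24740.1441·89766.1521/312427.449 + 89766.1521 = σ²·(σ₀² + 312427.449)/312427.449 = 89766.1521·337167.5931/312427.449 = 96874.450508; SD = √(89766.1521·337167.5931/312427.449) = 311.2466.

311.2466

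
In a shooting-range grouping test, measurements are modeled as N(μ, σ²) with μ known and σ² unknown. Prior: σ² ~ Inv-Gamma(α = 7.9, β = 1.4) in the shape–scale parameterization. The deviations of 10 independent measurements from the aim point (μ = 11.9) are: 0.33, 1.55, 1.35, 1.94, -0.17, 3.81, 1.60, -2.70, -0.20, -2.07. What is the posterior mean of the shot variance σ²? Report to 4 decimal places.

With known mean μ and an Inverse-Gamma(α, β) prior on σ², the Normal likelihood is conjugate: posterior is Inv-Gamma(α + n/2, β + Σ(xᵢ−μ)²/2).
Σ(xᵢ−μ)² = (0.33)² + (1.55)² + (1.35)² + (1.94)² + (-0.17)² + (3.81)² + (1.60)² + (-2.70)² + (-0.20)² + (-2.07)² = 36.8174.
Posterior: Inv-Gamma(7.9 + 10/2, 1.4 + 36.8174/2) = Inv-Gamma(12.90, 19.80870).
E[σ²|data] = β/(α−1) = 19.80870/11.90 = 1.6646.

1.6646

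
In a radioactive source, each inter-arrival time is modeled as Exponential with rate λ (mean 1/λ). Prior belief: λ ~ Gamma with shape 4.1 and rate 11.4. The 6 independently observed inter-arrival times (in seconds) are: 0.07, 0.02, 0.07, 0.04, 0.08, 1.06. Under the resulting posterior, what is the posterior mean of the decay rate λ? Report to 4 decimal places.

0.7928

With a Gamma(shape α, rate β) prior on the exponential rate λ, the posterior after n observations with total T = Σxᵢ is Gamma(α+n, β+T).
Sum of observations T = 1.34 seconds; n = 6.
Posterior: Gamma(4.1+6, 11.4+1.34) = Gamma(10.1, 12.74).
Posterior mean of λ = α/β = 10.1/12.74 = 0.7928.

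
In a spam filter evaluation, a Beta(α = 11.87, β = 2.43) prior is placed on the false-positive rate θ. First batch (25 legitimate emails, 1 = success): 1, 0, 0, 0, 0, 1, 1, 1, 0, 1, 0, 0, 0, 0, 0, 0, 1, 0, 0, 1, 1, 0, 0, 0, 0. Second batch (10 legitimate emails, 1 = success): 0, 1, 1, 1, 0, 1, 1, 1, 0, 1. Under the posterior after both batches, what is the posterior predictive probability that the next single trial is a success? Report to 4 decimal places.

The Beta prior is conjugate to a Binomial/Bernoulli likelihood; the update adds successes to α and failures to β.
After batch 1: Beta(11.87+8, 2.43+17) = Beta(19.87, 19.43).
After batch 2: Beta(19.87+7, 19.43+3) = Beta(26.87, 22.43).
For a single future Bernoulli trial, P(success | data) = α/(α+β) = 0.5450.

0.5450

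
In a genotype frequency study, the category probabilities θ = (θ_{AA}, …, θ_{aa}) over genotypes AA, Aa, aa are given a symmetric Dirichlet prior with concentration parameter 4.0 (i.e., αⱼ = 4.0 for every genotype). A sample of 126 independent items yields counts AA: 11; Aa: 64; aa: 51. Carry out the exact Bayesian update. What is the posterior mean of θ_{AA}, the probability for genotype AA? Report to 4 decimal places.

The Dirichlet prior is conjugate to the Multinomial likelihood: each posterior αⱼ = prior αⱼ + observed count nⱼ.
Posterior concentration: (15.0, 68.0, 55.0), total = 138.0.
E[θ_{AA}|data] = α_{AA}/Σα = 15.0/138.0 = 0.1087.

0.1087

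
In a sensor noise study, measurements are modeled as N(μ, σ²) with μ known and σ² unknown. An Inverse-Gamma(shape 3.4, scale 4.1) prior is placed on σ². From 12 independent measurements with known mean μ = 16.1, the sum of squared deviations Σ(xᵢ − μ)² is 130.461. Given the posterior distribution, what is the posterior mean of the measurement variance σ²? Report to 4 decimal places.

8.2536

With known mean μ and an Inverse-Gamma(α, β) prior on σ², the Normal likelihood is conjugate: posterior is Inv-Gamma(α + n/2, β + Σ(xᵢ−μ)²/2).
Posterior: Inv-Gamma(3.4 + 12/2, 4.1 + 130.461/2) = Inv-Gamma(9.40, 69.3305).
E[σ²|data] = β/(α−1) = 69.3305/8.40 = 8.2536.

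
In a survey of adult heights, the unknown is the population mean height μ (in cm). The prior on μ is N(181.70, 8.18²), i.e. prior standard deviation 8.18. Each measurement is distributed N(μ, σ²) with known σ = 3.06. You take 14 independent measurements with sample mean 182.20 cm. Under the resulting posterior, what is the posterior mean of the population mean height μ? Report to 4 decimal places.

182.1951

For Normal data with known variance σ², a Normal(μ₀, σ₀²) prior on μ is conjugate. Posterior precision = 1/σ₀² + n/σ²; posterior mean is the precision-weighted average of μ₀ and x̄.
n·x̄ = 14·182.20 = 2550.8.
σ₀² = 8.18² = 66.9124, σ² = 3.06² = 9.3636; σ² + n·σ₀² = 9.3636 + 14·66.9124 = 946.1372.
Posterior mean = (μ₀/σ₀² + n·x̄/σ²)/(1/σ₀² + n/σ²) = (σ²·μ₀ + σ₀²·n·x̄)/(σ² + n·σ₀²) = (9.3636·181.70 + 66.9124·2550.8)/946.1372 = 172381.51604/946.1372 = 182.1951.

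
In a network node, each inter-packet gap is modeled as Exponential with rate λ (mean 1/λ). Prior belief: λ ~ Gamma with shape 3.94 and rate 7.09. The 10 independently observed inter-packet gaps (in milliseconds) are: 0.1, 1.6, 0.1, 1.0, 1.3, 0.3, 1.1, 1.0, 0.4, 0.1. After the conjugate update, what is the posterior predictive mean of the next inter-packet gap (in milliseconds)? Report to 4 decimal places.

1.0889

With a Gamma(shape α, rate β) prior on the exponential rate λ, the posterior after n observations with total T = Σxᵢ is Gamma(α+n, β+T).
Sum of observations T = 7.0 milliseconds; n = 10.
Posterior: Gamma(3.94+10, 7.09+7.0) = Gamma(13.94, 14.09).
The predictive distribution for the next observation is Lomax; its mean is β/(α−1) = 14.09/12.94 = 1.0889.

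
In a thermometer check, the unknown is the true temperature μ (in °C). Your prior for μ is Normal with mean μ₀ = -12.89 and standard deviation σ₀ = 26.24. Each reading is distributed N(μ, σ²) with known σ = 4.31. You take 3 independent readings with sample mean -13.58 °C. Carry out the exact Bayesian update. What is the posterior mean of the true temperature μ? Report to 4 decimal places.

For Normal data with known variance σ², a Normal(μ₀, σ₀²) prior on μ is conjugate. Posterior precision = 1/σ₀² + n/σ²; posterior mean is the precision-weighted average of μ₀ and x̄.
n·x̄ = 3·(-13.58) = -40.74.
σ₀² = 26.24² = 688.5376, σ² = 4.31² = 18.5761; σ² + n·σ₀² = 18.5761 + 3·688.5376 = 2084.1889.
Posterior mean = (μ₀/σ₀² + n·x̄/σ²)/(1/σ₀² + n/σ²) = (σ²·μ₀ + σ₀²·n·x̄)/(σ² + n·σ₀²) = (18.5761·(-12.89) + 688.5376·(-40.74))/2084.1889 = -28290.467753/2084.1889 = -13.5739.

-13.5739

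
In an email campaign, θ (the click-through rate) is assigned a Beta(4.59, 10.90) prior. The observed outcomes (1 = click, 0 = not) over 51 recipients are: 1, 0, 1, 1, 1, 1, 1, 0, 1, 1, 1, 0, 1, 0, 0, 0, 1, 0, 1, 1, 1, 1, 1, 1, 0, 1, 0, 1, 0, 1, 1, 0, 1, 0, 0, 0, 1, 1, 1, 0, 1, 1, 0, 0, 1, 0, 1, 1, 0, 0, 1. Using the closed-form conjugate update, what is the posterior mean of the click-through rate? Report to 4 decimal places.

The Beta prior is conjugate to a Binomial/Bernoulli likelihood; the update adds successes to α and failures to β.
Posterior: Beta(α+k, β+n−k) = Beta(4.59+31, 10.90+20) = Beta(35.59, 30.90).
Posterior mean = α/(α+β) = 35.59/66.49 = 0.5353.

0.5353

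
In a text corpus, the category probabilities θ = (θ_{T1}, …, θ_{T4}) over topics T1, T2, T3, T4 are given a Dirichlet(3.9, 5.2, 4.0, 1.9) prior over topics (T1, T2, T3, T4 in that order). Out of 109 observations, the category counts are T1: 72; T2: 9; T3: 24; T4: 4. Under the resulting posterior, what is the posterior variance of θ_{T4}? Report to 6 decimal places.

0.000363

The Dirichlet prior is conjugate to the Multinomial likelihood: each posterior αⱼ = prior αⱼ + observed count nⱼ.
Posterior concentration: (75.9, 14.2, 28.0, 5.9), total = 124.0.
Var[θ_j] = α_j(Σα−α_j)/((Σα)²(Σα+1)) = 5.9·118.1/(124.0²·125.0) = 0.000363.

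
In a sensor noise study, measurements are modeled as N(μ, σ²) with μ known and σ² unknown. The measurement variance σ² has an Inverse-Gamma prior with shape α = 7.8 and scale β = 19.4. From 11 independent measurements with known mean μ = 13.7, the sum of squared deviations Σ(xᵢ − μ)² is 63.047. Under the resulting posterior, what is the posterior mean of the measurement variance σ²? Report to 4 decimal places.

With known mean μ and an Inverse-Gamma(α, β) prior on σ², the Normal likelihood is conjugate: posterior is Inv-Gamma(α + n/2, β + Σ(xᵢ−μ)²/2).
Posterior: Inv-Gamma(7.8 + 11/2, 19.4 + 63.047/2) = Inv-Gamma(13.30, 50.9235).
E[σ²|data] = β/(α−1) = 50.9235/12.30 = 4.1401.

4.1401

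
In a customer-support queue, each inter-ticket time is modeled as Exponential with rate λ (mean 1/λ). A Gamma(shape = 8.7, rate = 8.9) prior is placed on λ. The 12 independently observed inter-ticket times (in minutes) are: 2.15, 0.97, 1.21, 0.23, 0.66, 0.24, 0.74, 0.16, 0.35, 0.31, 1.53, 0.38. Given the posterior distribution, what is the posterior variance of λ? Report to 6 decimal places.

With a Gamma(shape α, rate β) prior on the exponential rate λ, the posterior after n observations with total T = Σxᵢ is Gamma(α+n, β+T).
Sum of observations T = 8.93 minutes; n = 12.
Posterior: Gamma(8.7+12, 8.9+8.93) = Gamma(20.7, 17.83).
Var = α/β² = 0.065113.

0.065113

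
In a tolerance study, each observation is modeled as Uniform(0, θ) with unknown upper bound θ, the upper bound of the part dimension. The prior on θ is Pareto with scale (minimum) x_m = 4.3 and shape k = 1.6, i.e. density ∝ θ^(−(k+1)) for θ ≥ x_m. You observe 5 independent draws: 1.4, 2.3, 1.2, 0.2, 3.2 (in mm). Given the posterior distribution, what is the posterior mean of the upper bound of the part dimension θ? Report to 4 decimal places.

5.0679

A Pareto(scale x_m, shape k) prior on the upper bound θ of Uniform(0, θ) is conjugate: posterior is Pareto(max(x_m, max xᵢ), k + n).
Sample maximum = 3.2; prior scale x_m = 4.3 → posterior scale = max = 4.3.
Posterior shape = 1.6 + 5 = 6.6.
E[θ|data] = k·x_m/(k−1) = 6.6·4.3/5.6 = 5.0679.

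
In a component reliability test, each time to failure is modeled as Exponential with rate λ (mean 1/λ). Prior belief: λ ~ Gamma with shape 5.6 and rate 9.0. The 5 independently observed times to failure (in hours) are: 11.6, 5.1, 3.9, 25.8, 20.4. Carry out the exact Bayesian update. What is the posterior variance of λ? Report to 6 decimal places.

0.001845

With a Gamma(shape α, rate β) prior on the exponential rate λ, the posterior after n observations with total T = Σxᵢ is Gamma(α+n, β+T).
Sum of observations T = 66.8 hours; n = 5.
Posterior: Gamma(5.6+5, 9.0+66.8) = Gamma(10.6, 75.8).
Var = α/β² = 0.001845.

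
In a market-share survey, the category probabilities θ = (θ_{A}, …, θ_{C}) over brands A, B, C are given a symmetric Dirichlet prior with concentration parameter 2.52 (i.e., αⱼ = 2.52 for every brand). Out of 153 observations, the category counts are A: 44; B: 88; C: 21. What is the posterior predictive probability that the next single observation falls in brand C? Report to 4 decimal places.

The Dirichlet prior is conjugate to the Multinomial likelihood: each posterior αⱼ = prior αⱼ + observed count nⱼ.
Posterior concentration: (46.52, 90.52, 23.52), total = 160.56.
P(next = C | data) = α_{C}/Σα = 0.1465.

0.1465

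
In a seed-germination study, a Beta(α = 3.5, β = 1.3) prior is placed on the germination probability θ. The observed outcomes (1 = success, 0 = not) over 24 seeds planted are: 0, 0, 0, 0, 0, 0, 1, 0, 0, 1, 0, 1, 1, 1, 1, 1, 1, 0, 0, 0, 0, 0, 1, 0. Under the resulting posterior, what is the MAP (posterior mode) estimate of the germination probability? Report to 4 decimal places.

The Beta prior is conjugate to a Binomial/Bernoulli likelihood; the update adds successes to α and failures to β.
Posterior: Beta(α+k, β+n−k) = Beta(3.5+9, 1.3+15) = Beta(12.5, 16.3).
Mode of Beta(a,b) for a,b>1 is (a−1)/(a+b−2) = 11.5/26.8 = 0.4291.

0.4291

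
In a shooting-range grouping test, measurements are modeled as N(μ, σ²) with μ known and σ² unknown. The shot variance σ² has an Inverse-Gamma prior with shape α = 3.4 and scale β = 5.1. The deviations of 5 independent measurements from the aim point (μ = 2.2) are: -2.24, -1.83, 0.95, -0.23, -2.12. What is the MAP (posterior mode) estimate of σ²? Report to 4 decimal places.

With known mean μ and an Inverse-Gamma(α, β) prior on σ², the Normal likelihood is conjugate: posterior is Inv-Gamma(α + n/2, β + Σ(xᵢ−μ)²/2).
Σ(xᵢ−μ)² = (-2.24)² + (-1.83)² + (0.95)² + (-0.23)² + (-2.12)² = 13.8163.
Posterior: Inv-Gamma(3.4 + 5/2, 5.1 + 13.8163/2) = Inv-Gamma(5.90, 12.00815).
Mode = β/(α+1) = 12.00815/6.90 = 1.7403.

1.7403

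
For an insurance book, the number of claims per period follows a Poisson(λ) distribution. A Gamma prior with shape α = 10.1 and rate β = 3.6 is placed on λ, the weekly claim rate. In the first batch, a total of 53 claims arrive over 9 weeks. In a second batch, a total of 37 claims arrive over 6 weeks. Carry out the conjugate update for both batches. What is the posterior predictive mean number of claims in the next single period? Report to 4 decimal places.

With a Gamma(shape α, rate β) prior, the Poisson likelihood is conjugate: the posterior is Gamma(α + ΣXᵢ, β + n).
After batch 1: Gamma(α+S, β+n) = Gamma(10.1+53, 3.6+9) = Gamma(63.1, 12.6).
After batch 2: Gamma(α+S, β+n) = Gamma(63.1+37, 12.6+6) = Gamma(100.1, 18.6).
The predictive distribution for one future period is NegBinom with mean α/β = 5.3817.

5.3817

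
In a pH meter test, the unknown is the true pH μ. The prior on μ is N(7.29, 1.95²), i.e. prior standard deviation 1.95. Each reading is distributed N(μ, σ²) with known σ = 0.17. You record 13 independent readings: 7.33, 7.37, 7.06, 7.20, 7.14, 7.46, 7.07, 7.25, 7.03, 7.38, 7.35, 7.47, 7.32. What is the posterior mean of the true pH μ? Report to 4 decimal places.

7.2639

For Normal data with known variance σ², a Normal(μ₀, σ₀²) prior on μ is conjugate. Posterior precision = 1/σ₀² + n/σ²; posterior mean is the precision-weighted average of μ₀ and x̄.
Σxᵢ = 7.33 + 7.37 + 7.06 + 7.20 + 7.14 + 7.46 + 7.07 + 7.25 + 7.03 + 7.38 + 7.35 + 7.47 + 7.32 = 94.43, so n·x̄ = 94.43.
σ₀² = 1.95² = 3.8025, σ² = 0.17² = 0.0289; σ² + n·σ₀² = 0.0289 + 13·3.8025 = 49.4614.
Posterior mean = (μ₀/σ₀² + n·x̄/σ²)/(1/σ₀² + n/σ²) = (σ²·μ₀ + σ₀²·n·x̄)/(σ² + n·σ₀²) = (0.0289·7.29 + 3.8025·94.43)/49.4614 = 359.280756/49.4614 = 7.2639.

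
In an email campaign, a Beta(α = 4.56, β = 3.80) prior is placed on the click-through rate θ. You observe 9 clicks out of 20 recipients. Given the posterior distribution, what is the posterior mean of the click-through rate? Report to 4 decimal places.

The Beta prior is conjugate to a Binomial/Bernoulli likelihood; the update adds successes to α and failures to β.
Posterior: Beta(α+k, β+n−k) = Beta(4.56+9, 3.80+11) = Beta(13.56, 14.80).
Posterior mean = α/(α+β) = 13.56/28.36 = 0.4781.

0.4781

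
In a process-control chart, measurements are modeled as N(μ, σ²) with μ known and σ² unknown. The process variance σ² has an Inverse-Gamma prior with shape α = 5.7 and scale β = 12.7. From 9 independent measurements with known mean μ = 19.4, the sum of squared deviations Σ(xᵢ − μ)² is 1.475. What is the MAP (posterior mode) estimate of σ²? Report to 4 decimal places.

With known mean μ and an Inverse-Gamma(α, β) prior on σ², the Normal likelihood is conjugate: posterior is Inv-Gamma(α + n/2, β + Σ(xᵢ−μ)²/2).
Posterior: Inv-Gamma(5.7 + 9/2, 12.7 + 1.475/2) = Inv-Gamma(10.20, 13.4375).
Mode = β/(α+1) = 13.4375/11.20 = 1.1998.

1.1998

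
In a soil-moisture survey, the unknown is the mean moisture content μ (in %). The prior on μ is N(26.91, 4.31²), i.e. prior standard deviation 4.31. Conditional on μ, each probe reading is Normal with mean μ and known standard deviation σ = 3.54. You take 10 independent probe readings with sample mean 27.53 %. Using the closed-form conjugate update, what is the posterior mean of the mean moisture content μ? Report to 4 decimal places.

For Normal data with known variance σ², a Normal(μ₀, σ₀²) prior on μ is conjugate. Posterior precision = 1/σ₀² + n/σ²; posterior mean is the precision-weighted average of μ₀ and x̄.
n·x̄ = 10·27.53 = 275.3.
σ₀² = 4.31² = 18.5761, σ² = 3.54² = 12.5316; σ² + n·σ₀² = 12.5316 + 10·18.5761 = 198.2926.
Posterior mean = (μ₀/σ₀² + n·x̄/σ²)/(1/σ₀² + n/σ²) = (σ²·μ₀ + σ₀²·n·x̄)/(σ² + n·σ₀²) = (12.5316·26.91 + 18.5761·275.3)/198.2926 = 5451.225686/198.2926 = 27.4908.

27.4908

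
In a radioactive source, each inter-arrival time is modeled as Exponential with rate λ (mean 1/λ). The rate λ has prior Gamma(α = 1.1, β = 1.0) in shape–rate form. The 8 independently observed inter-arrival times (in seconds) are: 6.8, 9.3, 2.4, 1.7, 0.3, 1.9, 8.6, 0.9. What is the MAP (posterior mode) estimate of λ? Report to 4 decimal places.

With a Gamma(shape α, rate β) prior on the exponential rate λ, the posterior after n observations with total T = Σxᵢ is Gamma(α+n, β+T).
Sum of observations T = 31.9 seconds; n = 8.
Posterior: Gamma(1.1+8, 1.0+31.9) = Gamma(9.1, 32.9).
Mode = (α−1)/β = 0.2462.

0.2462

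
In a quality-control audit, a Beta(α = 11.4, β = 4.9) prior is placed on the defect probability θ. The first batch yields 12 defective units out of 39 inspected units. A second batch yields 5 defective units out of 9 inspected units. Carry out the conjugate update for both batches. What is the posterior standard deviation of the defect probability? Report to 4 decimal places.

The Beta prior is conjugate to a Binomial/Bernoulli likelihood; the update adds successes to α and failures to β.
After batch 1: Beta(11.4+12, 4.9+27) = Beta(23.4, 31.9).
After batch 2: Beta(23.4+5, 31.9+4) = Beta(28.4, 35.9).
Var = αβ/((α+β)²(α+β+1)) = 28.4·35.9/(64.3²·65.3) = 0.00377640; SD = √0.00377640 = 0.0615.

0.0615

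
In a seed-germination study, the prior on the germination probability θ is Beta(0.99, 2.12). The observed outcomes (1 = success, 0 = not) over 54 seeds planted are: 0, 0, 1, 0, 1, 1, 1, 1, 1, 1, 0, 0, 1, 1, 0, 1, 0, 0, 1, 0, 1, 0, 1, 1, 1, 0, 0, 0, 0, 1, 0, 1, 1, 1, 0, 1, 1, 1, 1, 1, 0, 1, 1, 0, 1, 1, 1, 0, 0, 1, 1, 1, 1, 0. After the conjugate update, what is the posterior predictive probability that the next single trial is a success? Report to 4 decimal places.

0.5952

The Beta prior is conjugate to a Binomial/Bernoulli likelihood; the update adds successes to α and failures to β.
Posterior: Beta(α+k, β+n−k) = Beta(0.99+33, 2.12+21) = Beta(33.99, 23.12).
For a single future Bernoulli trial, P(success | data) = α/(α+β) = 0.5952.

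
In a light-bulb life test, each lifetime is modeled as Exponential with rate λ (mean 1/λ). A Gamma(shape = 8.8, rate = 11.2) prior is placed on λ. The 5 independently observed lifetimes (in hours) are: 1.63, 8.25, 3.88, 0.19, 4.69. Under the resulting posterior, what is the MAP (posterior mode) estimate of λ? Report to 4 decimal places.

With a Gamma(shape α, rate β) prior on the exponential rate λ, the posterior after n observations with total T = Σxᵢ is Gamma(α+n, β+T).
Sum of observations T = 18.64 hours; n = 5.
Posterior: Gamma(8.8+5, 11.2+18.64) = Gamma(13.8, 29.84).
Mode = (α−1)/β = 0.4290.

0.4290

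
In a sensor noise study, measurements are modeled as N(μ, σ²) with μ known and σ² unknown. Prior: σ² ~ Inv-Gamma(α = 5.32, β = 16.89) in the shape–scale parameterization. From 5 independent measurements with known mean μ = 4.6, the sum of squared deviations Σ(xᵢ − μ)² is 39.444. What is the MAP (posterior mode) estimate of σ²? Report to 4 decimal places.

With known mean μ and an Inverse-Gamma(α, β) prior on σ², the Normal likelihood is conjugate: posterior is Inv-Gamma(α + n/2, β + Σ(xᵢ−μ)²/2).
Posterior: Inv-Gamma(5.32 + 5/2, 16.89 + 39.444/2) = Inv-Gamma(7.82, 36.6120).
Mode = β/(α+1) = 36.6120/8.82 = 4.1510.

4.1510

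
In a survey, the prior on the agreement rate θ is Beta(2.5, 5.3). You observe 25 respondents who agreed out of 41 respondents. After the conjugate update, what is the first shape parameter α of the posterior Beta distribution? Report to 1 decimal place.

The Beta prior is conjugate to a Binomial/Bernoulli likelihood; the update adds successes to α and failures to β.
Posterior: Beta(α+k, β+n−k) = Beta(2.5+25, 5.3+16) = Beta(27.5, 21.3).
Posterior α = 27.5.

27.5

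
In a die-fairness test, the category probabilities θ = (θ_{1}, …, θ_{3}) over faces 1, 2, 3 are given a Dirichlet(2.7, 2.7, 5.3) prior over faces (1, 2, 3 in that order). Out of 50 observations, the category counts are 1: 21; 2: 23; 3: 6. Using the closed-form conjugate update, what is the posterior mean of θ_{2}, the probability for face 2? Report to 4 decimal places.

The Dirichlet prior is conjugate to the Multinomial likelihood: each posterior αⱼ = prior αⱼ + observed count nⱼ.
Posterior concentration: (23.7, 25.7, 11.3), total = 60.7.
E[θ_{2}|data] = α_{2}/Σα = 25.7/60.7 = 0.4234.

0.4234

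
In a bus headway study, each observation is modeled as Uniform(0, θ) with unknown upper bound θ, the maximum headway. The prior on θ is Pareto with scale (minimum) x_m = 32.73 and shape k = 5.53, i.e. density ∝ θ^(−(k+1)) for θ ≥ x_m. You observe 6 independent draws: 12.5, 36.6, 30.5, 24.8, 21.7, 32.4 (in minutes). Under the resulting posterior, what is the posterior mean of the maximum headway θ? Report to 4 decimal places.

A Pareto(scale x_m, shape k) prior on the upper bound θ of Uniform(0, θ) is conjugate: posterior is Pareto(max(x_m, max xᵢ), k + n).
Sample maximum = 36.6; prior scale x_m = 32.73 → posterior scale = max = 36.60.
Posterior shape = 5.53 + 6 = 11.53.
E[θ|data] = k·x_m/(k−1) = 11.53·36.60/10.53 = 40.0758.

40.0758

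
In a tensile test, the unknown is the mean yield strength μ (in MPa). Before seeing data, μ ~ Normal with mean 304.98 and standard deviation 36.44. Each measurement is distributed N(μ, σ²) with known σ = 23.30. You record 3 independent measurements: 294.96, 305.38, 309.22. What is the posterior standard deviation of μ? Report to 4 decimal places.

12.6198

For Normal data with known variance σ², a Normal(μ₀, σ₀²) prior on μ is conjugate. Posterior precision = 1/σ₀² + n/σ²; posterior mean is the precision-weighted average of μ₀ and x̄.
σ₀² = 36.44² = 1327.8736, σ² = 23.30² = 542.89; σ² + n·σ₀² = 542.89 + 3·1327.8736 = 4526.5108.
Posterior precision = 1/σ₀² + n/σ² = 1/1327.8736 + 3/542.89 = (σ² + n·σ₀²)/(σ₀²σ²) = 4526.5108/(1327.8736·542.89); posterior variance σₙ² = σ₀²σ²/(σ² + n·σ₀²) = 1327.8736·542.89/4526.5108 = 159.259379.
Posterior SD = √σₙ² = √(1327.8736·542.89/4526.5108) = 12.6198.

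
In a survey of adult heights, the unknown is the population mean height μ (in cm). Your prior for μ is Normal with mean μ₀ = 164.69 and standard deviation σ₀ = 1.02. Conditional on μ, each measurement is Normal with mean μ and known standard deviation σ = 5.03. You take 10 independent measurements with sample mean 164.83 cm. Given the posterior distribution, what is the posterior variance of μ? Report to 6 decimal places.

0.737239

For Normal data with known variance σ², a Normal(μ₀, σ₀²) prior on μ is conjugate. Posterior precision = 1/σ₀² + n/σ²; posterior mean is the precision-weighted average of μ₀ and x̄.
σ₀² = 1.02² = 1.0404, σ² = 5.03² = 25.3009; σ² + n·σ₀² = 25.3009 + 10·1.0404 = 35.7049.
Posterior precision = 1/σ₀² + n/σ² = 1/1.0404 + 10/25.3009 = (σ² + n·σ₀²)/(σ₀²σ²) = 35.7049/(1.0404·25.3009); posterior variance σₙ² = σ₀²σ²/(σ² + n·σ₀²) = 1.0404·25.3009/35.7049 = 0.737239.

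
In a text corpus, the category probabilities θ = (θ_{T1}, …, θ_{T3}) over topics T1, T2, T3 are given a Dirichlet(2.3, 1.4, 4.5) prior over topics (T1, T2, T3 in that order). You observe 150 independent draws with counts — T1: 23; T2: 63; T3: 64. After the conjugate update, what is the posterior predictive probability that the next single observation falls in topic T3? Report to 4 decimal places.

The Dirichlet prior is conjugate to the Multinomial likelihood: each posterior αⱼ = prior αⱼ + observed count nⱼ.
Posterior concentration: (25.3, 64.4, 68.5), total = 158.2.
P(next = T3 | data) = α_{T3}/Σα = 0.4330.

0.4330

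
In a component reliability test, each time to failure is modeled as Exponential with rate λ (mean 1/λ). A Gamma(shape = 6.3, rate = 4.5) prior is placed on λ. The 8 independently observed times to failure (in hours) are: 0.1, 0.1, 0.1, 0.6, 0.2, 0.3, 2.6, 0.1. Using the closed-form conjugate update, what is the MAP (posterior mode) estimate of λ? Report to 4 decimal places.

With a Gamma(shape α, rate β) prior on the exponential rate λ, the posterior after n observations with total T = Σxᵢ is Gamma(α+n, β+T).
Sum of observations T = 4.1 hours; n = 8.
Posterior: Gamma(6.3+8, 4.5+4.1) = Gamma(14.3, 8.6).
Mode = (α−1)/β = 1.5465.

1.5465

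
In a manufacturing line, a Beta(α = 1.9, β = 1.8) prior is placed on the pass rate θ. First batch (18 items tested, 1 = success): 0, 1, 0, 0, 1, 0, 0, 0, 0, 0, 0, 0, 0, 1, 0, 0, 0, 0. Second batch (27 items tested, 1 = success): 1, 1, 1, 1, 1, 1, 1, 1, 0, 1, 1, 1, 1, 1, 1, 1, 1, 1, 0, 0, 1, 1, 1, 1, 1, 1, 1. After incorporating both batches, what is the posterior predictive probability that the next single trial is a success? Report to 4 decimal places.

0.5934

The Beta prior is conjugate to a Binomial/Bernoulli likelihood; the update adds successes to α and failures to β.
After batch 1: Beta(1.9+3, 1.8+15) = Beta(4.9, 16.8).
After batch 2: Beta(4.9+24, 16.8+3) = Beta(28.9, 19.8).
For a single future Bernoulli trial, P(success | data) = α/(α+β) = 0.5934.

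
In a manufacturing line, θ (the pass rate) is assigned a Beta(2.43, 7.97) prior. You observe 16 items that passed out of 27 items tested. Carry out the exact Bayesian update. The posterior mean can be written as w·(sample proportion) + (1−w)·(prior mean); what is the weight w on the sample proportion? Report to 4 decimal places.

The Beta prior is conjugate to a Binomial/Bernoulli likelihood; the update adds successes to α and failures to β.
Posterior mean = (α₀+k)/(α₀+β₀+n) = [n/(α₀+β₀+n)]·(k/n) + [(α₀+β₀)/(α₀+β₀+n)]·α₀/(α₀+β₀), so only n and the prior enter the weight.
The weight on the data is w = n/(α₀+β₀+n) = 27/(2.43+7.97+27) = 27/37.40 = 0.7219.

0.7219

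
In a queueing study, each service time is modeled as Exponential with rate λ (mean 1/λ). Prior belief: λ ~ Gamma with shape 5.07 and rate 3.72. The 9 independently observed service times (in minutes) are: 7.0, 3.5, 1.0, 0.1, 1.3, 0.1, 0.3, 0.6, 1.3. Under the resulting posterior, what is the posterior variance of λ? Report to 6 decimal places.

With a Gamma(shape α, rate β) prior on the exponential rate λ, the posterior after n observations with total T = Σxᵢ is Gamma(α+n, β+T).
Sum of observations T = 15.2 minutes; n = 9.
Posterior: Gamma(5.07+9, 3.72+15.2) = Gamma(14.07, 18.92).
Var = α/β² = 0.039305.

0.039305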